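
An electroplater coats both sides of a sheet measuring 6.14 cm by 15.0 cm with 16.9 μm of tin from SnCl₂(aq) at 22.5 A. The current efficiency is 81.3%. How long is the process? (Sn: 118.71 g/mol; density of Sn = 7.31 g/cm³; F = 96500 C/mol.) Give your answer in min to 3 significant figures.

3.37 min

Plated area = 2 × 6.14 × 15.0 = 184.2 cm²
Volume = 184.2 × 16.9×10⁻⁴ cm = 0.3113 cm³
m(Sn) = 0.3113 × 7.31 = 2.276 g
n(Sn) = 2.276 / 118.71 = 0.01917 mol; n(e⁻) = 2 × 0.01917 = 0.03834 mol
Q = 0.03834 × 96500 / 0.813 = 4551 C
t = 4551 / 22.5 = 202.3 s = 3.37 min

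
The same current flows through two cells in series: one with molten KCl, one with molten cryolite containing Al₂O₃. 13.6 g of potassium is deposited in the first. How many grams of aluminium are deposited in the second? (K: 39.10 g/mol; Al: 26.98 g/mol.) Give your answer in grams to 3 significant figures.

n(K) = 13.6 / 39.10 = 0.3478 mol
K⁺ + e⁻ → K, so n(e⁻) = 0.3478 mol
Since the cells are in series, n(e⁻) in the Al cell is also 0.3478 mol.
Al³⁺ + 3e⁻ → Al, so n(Al) = 0.3478 / 3 = 0.1159 mol
m(Al) = 0.1159 × 26.98 = 3.13 g

3.13 g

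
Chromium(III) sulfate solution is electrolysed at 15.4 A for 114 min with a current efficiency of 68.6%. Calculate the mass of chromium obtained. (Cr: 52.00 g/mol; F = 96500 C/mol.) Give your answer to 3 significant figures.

Q = 15.4 × 6840 = 1.053×10^5 C
n(e⁻) = 1.053×10^5 / 96500 = 1.091 mol
Cr³⁺ + 3e⁻ → Cr, so theoretical m(Cr) = 0.3637 × 52.00 = 18.91 g
Actual mass = 68.6% × 18.91 = 13.0 g

13.0 g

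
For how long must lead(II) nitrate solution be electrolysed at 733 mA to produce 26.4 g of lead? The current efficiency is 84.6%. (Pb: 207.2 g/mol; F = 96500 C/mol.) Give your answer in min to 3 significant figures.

661 min

n(Pb) = 26.4 / 207.2 = 0.1274 mol
Pb²⁺ + 2e⁻ → Pb, so n(e⁻) = 2 × 0.1274 = 0.2548 mol
Q = 0.2548 × 96500 / 0.846 = 29060 C
t = Q / I = 29060 / 0.733 = 39650 s = 661 min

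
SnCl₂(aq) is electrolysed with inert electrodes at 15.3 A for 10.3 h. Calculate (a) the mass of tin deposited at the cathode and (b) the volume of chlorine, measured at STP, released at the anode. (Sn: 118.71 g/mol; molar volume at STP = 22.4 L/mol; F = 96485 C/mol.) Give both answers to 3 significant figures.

Q = 15.3 × 37080 = 5.673×10^5 C; n(e⁻) = 5.673×10^5 / 96485 = 5.880 mol
Cathode: Sn²⁺ + 2e⁻ → Sn → n(Sn) = 5.880/2 = 2.940 mol → 349 g
Anode: 2Cl⁻ → Cl₂ + 2e⁻ → n(Cl₂) = 5.880/2 = 2.940 mol → 65.9 L

349 g Sn; 65.9 L Cl₂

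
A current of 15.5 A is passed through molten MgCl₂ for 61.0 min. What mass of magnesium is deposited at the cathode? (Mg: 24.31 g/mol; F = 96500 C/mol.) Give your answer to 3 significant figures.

7.15 g

Q = It = 15.5 × 3660 = 56730 C
n(e⁻) = Q/F = 56730/96500 = 0.5879 mol
Mg²⁺ + 2e⁻ → Mg, so n(Mg) = 0.5879 / 2 = 0.2940 mol
m = 0.2940 × 24.31 = 7.15 g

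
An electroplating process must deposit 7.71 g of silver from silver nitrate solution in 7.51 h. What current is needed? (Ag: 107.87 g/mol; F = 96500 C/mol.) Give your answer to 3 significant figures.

n(Ag) = 7.71 / 107.87 = 0.07147 mol
Ag⁺ + e⁻ → Ag, so n(e⁻) = 0.07147 mol
Q = 0.07147 × 96500 = 6897 C
I = Q / t = 6897 / 27036 s = 0.255 A

0.255 A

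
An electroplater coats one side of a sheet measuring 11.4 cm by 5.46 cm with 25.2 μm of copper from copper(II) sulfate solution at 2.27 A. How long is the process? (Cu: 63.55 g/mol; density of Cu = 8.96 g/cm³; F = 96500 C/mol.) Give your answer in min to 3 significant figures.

Plated area = 11.4 × 5.46 = 62.24 cm²
Volume = 62.24 × 25.2×10⁻⁴ cm = 0.1568 cm³
m(Cu) = 0.1568 × 8.96 = 1.405 g
n(Cu) = 1.405 / 63.55 = 0.02211 mol; n(e⁻) = 2 × 0.02211 = 0.04422 mol
Q = 0.04422 × 96500 = 4267 C
t = 4267 / 2.27 = 1880 s = 31.3 min

31.3 min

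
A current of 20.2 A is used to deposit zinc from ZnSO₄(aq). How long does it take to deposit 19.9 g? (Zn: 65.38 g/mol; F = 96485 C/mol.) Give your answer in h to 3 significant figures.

0.808 h

n(Zn) = 19.9 / 65.38 = 0.3044 mol
Zn²⁺ + 2e⁻ → Zn, so n(e⁻) = 2 × 0.3044 = 0.6088 mol
Q = 0.6088 × 96485 = 58740 C
t = Q / I = 58740 / 20.2 = 2908 s = 0.808 h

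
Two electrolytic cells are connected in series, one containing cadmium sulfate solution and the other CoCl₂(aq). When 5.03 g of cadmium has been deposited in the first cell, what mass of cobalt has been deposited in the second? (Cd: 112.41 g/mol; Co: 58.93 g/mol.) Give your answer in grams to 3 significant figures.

n(Cd) = 5.03 / 112.41 = 0.04475 mol
Cd²⁺ + 2e⁻ → Cd, so n(e⁻) = 2 × 0.04475 = 0.08950 mol
The cells are in series, so the same charge (and hence the same n(e⁻) = 0.08950 mol) passes through both.
Co²⁺ + 2e⁻ → Co, so n(Co) = 0.08950 / 2 = 0.04475 mol
m(Co) = 0.04475 × 58.93 = 2.64 g

2.64 g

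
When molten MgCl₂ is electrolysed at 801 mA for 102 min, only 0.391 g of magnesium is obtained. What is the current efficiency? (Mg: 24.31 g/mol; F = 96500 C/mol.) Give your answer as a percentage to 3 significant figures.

63.3%

Q = 0.801 × 6120 = 4902 C
n(e⁻) = 4902 / 96500 = 0.05080 mol
Mg²⁺ + 2e⁻ → Mg, so theoretical n(Mg) = 0.02540 mol → 0.6175 g
Efficiency = 0.391 / 0.6175 = 0.6332 = 63.3%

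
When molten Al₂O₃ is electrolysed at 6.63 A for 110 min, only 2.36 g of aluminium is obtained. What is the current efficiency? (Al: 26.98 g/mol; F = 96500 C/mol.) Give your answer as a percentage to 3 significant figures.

Q = 6.63 × 6600 = 43760 C
n(e⁻) = 43760 / 96500 = 0.4535 mol
Al³⁺ + 3e⁻ → Al, so theoretical n(Al) = 0.1512 mol → 4.079 g
Efficiency = 2.36 / 4.079 = 0.5786 = 57.9%

57.9%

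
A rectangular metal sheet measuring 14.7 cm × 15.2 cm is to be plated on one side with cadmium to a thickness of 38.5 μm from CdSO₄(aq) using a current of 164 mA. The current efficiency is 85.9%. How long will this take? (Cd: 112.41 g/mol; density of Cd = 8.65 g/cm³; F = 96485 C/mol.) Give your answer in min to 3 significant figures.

1510 min

Plated area = 14.7 × 15.2 = 223.4 cm²
Volume = 223.4 × 38.5×10⁻⁴ cm = 0.8601 cm³
m(Cd) = 0.8601 × 8.65 = 7.440 g
n(Cd) = 7.440 / 112.41 = 0.06619 mol; n(e⁻) = 2 × 0.06619 = 0.1324 mol
Q = 0.1324 × 96485 / 0.859 = 14870 C
t = 14870 / 0.164 = 90670 s = 1510 min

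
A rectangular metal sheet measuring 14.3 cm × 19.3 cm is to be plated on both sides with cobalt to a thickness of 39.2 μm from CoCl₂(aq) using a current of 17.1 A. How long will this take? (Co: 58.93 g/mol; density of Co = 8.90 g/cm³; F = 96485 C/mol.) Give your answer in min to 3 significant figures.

Plated area = 2 × 14.3 × 19.3 = 552.0 cm²
Volume = 552.0 × 39.2×10⁻⁴ cm = 2.164 cm³
m(Co) = 2.164 × 8.90 = 19.26 g
n(Co) = 19.26 / 58.93 = 0.3268 mol; n(e⁻) = 2 × 0.3268 = 0.6536 mol
Q = 0.6536 × 96485 = 63060 C
t = 63060 / 17.1 = 3688 s = 61.5 min

61.5 min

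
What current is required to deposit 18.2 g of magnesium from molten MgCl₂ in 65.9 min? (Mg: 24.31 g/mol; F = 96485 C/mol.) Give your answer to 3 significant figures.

n(Mg) = 18.2 / 24.31 = 0.7487 mol
Mg²⁺ + 2e⁻ → Mg, so n(e⁻) = 2 × 0.7487 = 1.497 mol
Q = 1.497 × 96485 = 1.444×10^5 C
I = Q / t = 1.444×10^5 / 3954 s = 36.5 A

36.5 A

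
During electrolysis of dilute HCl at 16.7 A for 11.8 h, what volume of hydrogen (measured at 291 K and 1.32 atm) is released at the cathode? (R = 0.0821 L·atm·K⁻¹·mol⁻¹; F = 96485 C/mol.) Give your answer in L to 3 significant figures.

66.5 L

Q = It = 16.7 × 42480 = 7.094×10^5 C
Moles of electrons = 7.094×10^5 / 96485 = 7.352 mol
2H⁺ + 2e⁻ → H₂, so n(H₂) = 7.352 / 2 = 3.676 mol
V = nRT/P = 3.676 × 0.0821 × 291 / 1.32 = 66.53 L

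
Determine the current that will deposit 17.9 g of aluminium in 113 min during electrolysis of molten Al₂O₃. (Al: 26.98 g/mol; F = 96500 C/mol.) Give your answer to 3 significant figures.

n(Al) = 17.9 / 26.98 = 0.6635 mol
Al³⁺ + 3e⁻ → Al, so n(e⁻) = 3 × 0.6635 = 1.991 mol
Q = 1.991 × 96500 = 1.921×10^5 C
I = Q / t = 1.921×10^5 / 6780 s = 28.3 A

28.3 A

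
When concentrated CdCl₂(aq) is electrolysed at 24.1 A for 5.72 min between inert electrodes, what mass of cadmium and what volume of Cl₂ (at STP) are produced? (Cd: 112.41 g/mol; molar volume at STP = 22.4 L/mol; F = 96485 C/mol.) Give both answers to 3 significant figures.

4.82 g Cd; 0.960 L Cl₂

Q = 24.1 × 343.2 = 8271 C; n(e⁻) = 8271 / 96485 = 0.08572 mol
Cathode: Cd²⁺ + 2e⁻ → Cd → n(Cd) = 0.08572/2 = 0.04286 mol → 4.82 g
Anode: 2Cl⁻ → Cl₂ + 2e⁻ → n(Cl₂) = 0.08572/2 = 0.04286 mol → 0.960 L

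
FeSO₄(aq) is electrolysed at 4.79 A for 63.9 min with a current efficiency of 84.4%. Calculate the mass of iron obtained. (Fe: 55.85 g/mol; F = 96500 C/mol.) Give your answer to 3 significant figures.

Q = 4.79 × 3834 = 18360 C
n(e⁻) = 18360 / 96500 = 0.1903 mol
Fe²⁺ + 2e⁻ → Fe, so theoretical m(Fe) = 0.09515 × 55.85 = 5.314 g
Actual mass = 84.4% × 5.314 = 4.49 g

4.49 g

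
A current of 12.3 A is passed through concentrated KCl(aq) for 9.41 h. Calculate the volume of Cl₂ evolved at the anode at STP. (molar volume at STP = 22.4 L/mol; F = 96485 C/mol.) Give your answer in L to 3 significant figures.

Charge passed = 12.3 × 33876 = 4.167×10^5 C
n(e⁻) = 4.167×10^5 / 96485 = 4.319 mol
2Cl⁻ → Cl₂ + 2e⁻, so n(Cl₂) = 4.319 / 2 = 2.160 mol
V = 2.160 × 22.4 = 48.38 L

48.4 L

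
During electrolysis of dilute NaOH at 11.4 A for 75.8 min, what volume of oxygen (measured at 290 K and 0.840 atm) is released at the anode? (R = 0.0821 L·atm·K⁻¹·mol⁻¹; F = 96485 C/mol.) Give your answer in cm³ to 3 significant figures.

Q = 11.4 A × 4548 s = 51850 C
n(e⁻) = Q/F = 51850/96485 = 0.5374 mol
2H₂O → O₂ + 4H⁺ + 4e⁻, so n(O₂) = 0.5374 / 4 = 0.1344 mol
V = nRT/P = 0.1344 × 0.0821 × 290 / 0.840 = 3.809 L
= 3810 cm³

3810 cm³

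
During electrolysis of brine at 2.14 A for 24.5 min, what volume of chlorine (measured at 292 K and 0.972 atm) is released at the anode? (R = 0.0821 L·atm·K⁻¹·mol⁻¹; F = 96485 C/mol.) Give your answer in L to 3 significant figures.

0.402 L

Q = 2.14 A × 1470 s = 3146 C
n(e⁻) = Q/F = 3146/96485 = 0.03261 mol
2Cl⁻ → Cl₂ + 2e⁻, so n(Cl₂) = 0.03261 / 2 = 0.01631 mol
V = nRT/P = 0.01631 × 0.0821 × 292 / 0.972 = 0.4023 L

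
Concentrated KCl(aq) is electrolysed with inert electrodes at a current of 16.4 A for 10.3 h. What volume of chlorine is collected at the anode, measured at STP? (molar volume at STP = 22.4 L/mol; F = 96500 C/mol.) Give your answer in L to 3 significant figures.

Charge passed = 16.4 × 37080 = 6.081×10^5 C
n(e⁻) = 6.081×10^5 / 96500 = 6.302 mol
2Cl⁻ → Cl₂ + 2e⁻, so n(Cl₂) = 6.302 / 2 = 3.151 mol
V = 3.151 × 22.4 = 70.58 L

70.6 L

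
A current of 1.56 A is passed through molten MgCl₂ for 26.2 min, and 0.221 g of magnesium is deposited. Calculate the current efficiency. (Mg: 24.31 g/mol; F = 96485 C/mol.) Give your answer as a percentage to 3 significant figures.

Q = 1.56 × 1572 = 2452 C
n(e⁻) = 2452 / 96485 = 0.02541 mol
Mg²⁺ + 2e⁻ → Mg, so theoretical n(Mg) = 0.01271 mol → 0.3090 g
Efficiency = 0.221 / 0.3090 = 0.7152 = 71.5%

71.5%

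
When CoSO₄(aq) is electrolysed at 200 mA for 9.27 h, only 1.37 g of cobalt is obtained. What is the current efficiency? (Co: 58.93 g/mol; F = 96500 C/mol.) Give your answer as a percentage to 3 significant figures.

Q = 0.200 × 33372 = 6674 C
n(e⁻) = 6674 / 96500 = 0.06916 mol
Co²⁺ + 2e⁻ → Co, so theoretical n(Co) = 0.03458 mol → 2.038 g
Efficiency = 1.37 / 2.038 = 0.6722 = 67.2%

67.2%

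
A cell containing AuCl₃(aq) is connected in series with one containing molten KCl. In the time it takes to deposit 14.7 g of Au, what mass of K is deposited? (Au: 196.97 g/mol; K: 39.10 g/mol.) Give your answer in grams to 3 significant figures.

n(Au) = 14.7 / 196.97 = 0.07463 mol
Au³⁺ + 3e⁻ → Au, so n(e⁻) = 3 × 0.07463 = 0.2239 mol
Since the cells are in series, n(e⁻) in the K cell is also 0.2239 mol.
K⁺ + e⁻ → K, so n(K) = 0.2239 mol
m(K) = 0.2239 × 39.10 = 8.75 g

8.75 g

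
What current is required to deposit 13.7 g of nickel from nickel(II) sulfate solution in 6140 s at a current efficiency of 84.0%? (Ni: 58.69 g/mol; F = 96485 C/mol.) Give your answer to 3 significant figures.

n(Ni) = 13.7 / 58.69 = 0.2334 mol
Ni²⁺ + 2e⁻ → Ni, so n(e⁻) = 2 × 0.2334 = 0.4668 mol
Q = 0.4668 × 96485 / 0.840 = 53620 C
I = Q / t = 53620 / 6140 s = 8.73 A

8.73 A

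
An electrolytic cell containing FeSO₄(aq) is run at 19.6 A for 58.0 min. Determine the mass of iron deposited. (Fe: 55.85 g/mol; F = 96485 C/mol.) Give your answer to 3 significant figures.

19.7 g

Q = It = 19.6 × 3480 = 68210 C
n(e⁻) = Q/F = 68210/96485 = 0.7069 mol
Fe²⁺ + 2e⁻ → Fe, so n(Fe) = 0.7069 / 2 = 0.3535 mol
m = 0.3535 × 55.85 = 19.7 g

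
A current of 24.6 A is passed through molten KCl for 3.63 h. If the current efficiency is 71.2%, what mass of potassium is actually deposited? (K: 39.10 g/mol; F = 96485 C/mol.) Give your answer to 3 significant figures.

Q = 24.6 × 13068 = 3.215×10^5 C
n(e⁻) = 3.215×10^5 / 96485 = 3.332 mol
K⁺ + e⁻ → K, so theoretical m(K) = 3.332 × 39.10 = 130.3 g
Actual mass = 71.2% × 130.3 = 92.8 g

92.8 g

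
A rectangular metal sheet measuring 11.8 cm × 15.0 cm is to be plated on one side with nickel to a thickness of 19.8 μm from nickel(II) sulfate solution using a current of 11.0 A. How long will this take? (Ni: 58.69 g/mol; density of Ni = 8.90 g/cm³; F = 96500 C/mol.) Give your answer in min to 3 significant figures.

Plated area = 11.8 × 15.0 = 177.0 cm²
Volume = 177.0 × 19.8×10⁻⁴ cm = 0.3505 cm³
m(Ni) = 0.3505 × 8.90 = 3.119 g
n(Ni) = 3.119 / 58.69 = 0.05314 mol; n(e⁻) = 2 × 0.05314 = 0.1063 mol
Q = 0.1063 × 96500 = 10260 C
t = 10260 / 11.0 = 932.7 s = 15.5 min

15.5 min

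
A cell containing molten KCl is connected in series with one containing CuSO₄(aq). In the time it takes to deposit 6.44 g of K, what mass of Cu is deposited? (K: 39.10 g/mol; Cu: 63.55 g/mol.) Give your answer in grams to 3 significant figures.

n(K) = 6.44 / 39.10 = 0.1647 mol
K⁺ + e⁻ → K, so n(e⁻) = 0.1647 mol
Since the cells are in series, n(e⁻) in the Cu cell is also 0.1647 mol.
Cu²⁺ + 2e⁻ → Cu, so n(Cu) = 0.1647 / 2 = 0.08235 mol
m(Cu) = 0.08235 × 63.55 = 5.23 g

5.23 g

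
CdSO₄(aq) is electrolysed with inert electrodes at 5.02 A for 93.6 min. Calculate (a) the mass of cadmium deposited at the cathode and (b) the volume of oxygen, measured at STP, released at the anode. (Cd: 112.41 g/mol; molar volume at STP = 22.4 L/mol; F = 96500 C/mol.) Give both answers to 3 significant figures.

16.4 g Cd; 1.64 L O₂

Q = 5.02 × 5616 = 28190 C; n(e⁻) = 28190 / 96500 = 0.2921 mol
Cathode: Cd²⁺ + 2e⁻ → Cd → n(Cd) = 0.2921/2 = 0.1461 mol → 16.4 g
Anode: 2H₂O → O₂ + 4H⁺ + 4e⁻ → n(O₂) = 0.2921/4 = 0.07303 mol → 1.64 L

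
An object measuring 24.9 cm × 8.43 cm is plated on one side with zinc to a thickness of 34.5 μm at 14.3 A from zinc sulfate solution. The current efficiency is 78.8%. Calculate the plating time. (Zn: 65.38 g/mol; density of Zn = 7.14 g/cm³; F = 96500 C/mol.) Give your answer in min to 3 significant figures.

Plated area = 24.9 × 8.43 = 209.9 cm²
Volume = 209.9 × 34.5×10⁻⁴ cm = 0.7242 cm³
m(Zn) = 0.7242 × 7.14 = 5.171 g
n(Zn) = 5.171 / 65.38 = 0.07909 mol; n(e⁻) = 2 × 0.07909 = 0.1582 mol
Q = 0.1582 × 96500 / 0.788 = 19370 C
t = 19370 / 14.3 = 1355 s = 22.6 min

22.6 min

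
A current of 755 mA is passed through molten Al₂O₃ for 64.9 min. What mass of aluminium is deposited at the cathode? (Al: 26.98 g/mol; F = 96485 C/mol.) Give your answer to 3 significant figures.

0.274 g

Q = 0.755 A × 3894 s = 2940 C
Moles of electrons = 2940 / 96485 = 0.03047 mol
Al³⁺ + 3e⁻ → Al, so n(Al) = 0.03047 / 3 = 0.01016 mol
m = 0.01016 × 26.98 = 0.274 g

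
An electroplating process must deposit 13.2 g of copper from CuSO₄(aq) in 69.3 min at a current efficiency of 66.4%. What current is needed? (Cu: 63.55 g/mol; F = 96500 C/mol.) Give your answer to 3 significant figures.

n(Cu) = 13.2 / 63.55 = 0.2077 mol
Cu²⁺ + 2e⁻ → Cu, so n(e⁻) = 2 × 0.2077 = 0.4154 mol
Q = 0.4154 × 96500 / 0.664 = 60370 C
I = Q / t = 60370 / 4158 s = 14.5 A

14.5 A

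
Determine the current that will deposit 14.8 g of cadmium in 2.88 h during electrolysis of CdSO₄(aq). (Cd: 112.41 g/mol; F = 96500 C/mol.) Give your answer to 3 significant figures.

2.45 A

n(Cd) = 14.8 / 112.41 = 0.1317 mol
Cd²⁺ + 2e⁻ → Cd, so n(e⁻) = 2 × 0.1317 = 0.2634 mol
Q = 0.2634 × 96500 = 25420 C
I = Q / t = 25420 / 10368 s = 2.45 A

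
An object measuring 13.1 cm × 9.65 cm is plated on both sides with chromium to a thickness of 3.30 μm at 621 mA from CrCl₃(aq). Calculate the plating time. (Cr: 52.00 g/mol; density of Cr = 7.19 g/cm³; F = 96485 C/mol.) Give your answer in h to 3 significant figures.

Plated area = 2 × 13.1 × 9.65 = 252.8 cm²
Volume = 252.8 × 3.30×10⁻⁴ cm = 0.08342 cm³
m(Cr) = 0.08342 × 7.19 = 0.5998 g
n(Cr) = 0.5998 / 52.00 = 0.01153 mol; n(e⁻) = 3 × 0.01153 = 0.03459 mol
Q = 0.03459 × 96485 = 3337 C
t = 3337 / 0.621 = 5374 s = 1.49 h

1.49 h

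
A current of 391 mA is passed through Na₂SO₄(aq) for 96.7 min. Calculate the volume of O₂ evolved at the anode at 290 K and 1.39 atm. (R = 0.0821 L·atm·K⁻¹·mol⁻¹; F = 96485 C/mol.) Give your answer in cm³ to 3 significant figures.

101 cm³

Q = It = 0.391 × 5802 = 2269 C
n(e⁻) = Q/F = 2269/96485 = 0.02352 mol
2H₂O → O₂ + 4H⁺ + 4e⁻, so n(O₂) = 0.02352 / 4 = 0.005880 mol
V = nRT/P = 0.005880 × 0.0821 × 290 / 1.39 = 0.1007 L
= 101 cm³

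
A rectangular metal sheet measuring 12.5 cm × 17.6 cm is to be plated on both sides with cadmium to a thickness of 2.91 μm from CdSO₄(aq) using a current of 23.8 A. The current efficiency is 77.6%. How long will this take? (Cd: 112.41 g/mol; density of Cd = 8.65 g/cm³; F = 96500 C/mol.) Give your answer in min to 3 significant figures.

1.72 min

Plated area = 2 × 12.5 × 17.6 = 440.0 cm²
Volume = 440.0 × 2.91×10⁻⁴ cm = 0.1280 cm³
m(Cd) = 0.1280 × 8.65 = 1.107 g
n(Cd) = 1.107 / 112.41 = 0.009848 mol; n(e⁻) = 2 × 0.009848 = 0.01970 mol
Q = 0.01970 × 96500 / 0.776 = 2450 C
t = 2450 / 23.8 = 102.9 s = 1.72 min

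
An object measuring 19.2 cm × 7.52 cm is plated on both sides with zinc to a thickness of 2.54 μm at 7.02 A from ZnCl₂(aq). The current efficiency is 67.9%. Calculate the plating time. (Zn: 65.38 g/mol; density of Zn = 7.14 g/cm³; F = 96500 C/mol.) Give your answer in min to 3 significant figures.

5.41 min

Plated area = 2 × 19.2 × 7.52 = 288.8 cm²
Volume = 288.8 × 2.54×10⁻⁴ cm = 0.07336 cm³
m(Zn) = 0.07336 × 7.14 = 0.5238 g
n(Zn) = 0.5238 / 65.38 = 0.008012 mol; n(e⁻) = 2 × 0.008012 = 0.01602 mol
Q = 0.01602 × 96500 / 0.679 = 2277 C
t = 2277 / 7.02 = 324.4 s = 5.41 min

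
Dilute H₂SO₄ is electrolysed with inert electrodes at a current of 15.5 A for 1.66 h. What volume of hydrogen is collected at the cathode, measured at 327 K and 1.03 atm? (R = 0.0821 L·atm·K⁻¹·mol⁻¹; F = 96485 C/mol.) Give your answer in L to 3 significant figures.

Q = It = 15.5 × 5976 = 92630 C
n(e⁻) = Q/F = 92630/96485 = 0.9600 mol
2H⁺ + 2e⁻ → H₂, so n(H₂) = 0.9600 / 2 = 0.4800 mol
V = nRT/P = 0.4800 × 0.0821 × 327 / 1.03 = 12.51 L

12.5 L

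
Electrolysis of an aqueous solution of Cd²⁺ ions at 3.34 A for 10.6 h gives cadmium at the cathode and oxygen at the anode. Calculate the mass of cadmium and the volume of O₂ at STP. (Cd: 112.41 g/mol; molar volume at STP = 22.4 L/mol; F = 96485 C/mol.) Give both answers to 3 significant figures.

Q = 3.34 × 38160 = 1.275×10^5 C; n(e⁻) = 1.275×10^5 / 96485 = 1.321 mol
Cathode: Cd²⁺ + 2e⁻ → Cd → n(Cd) = 1.321/2 = 0.6605 mol → 74.2 g
Anode: 2H₂O → O₂ + 4H⁺ + 4e⁻ → n(O₂) = 1.321/4 = 0.3303 mol → 7.40 L

74.2 g Cd; 7.40 L O₂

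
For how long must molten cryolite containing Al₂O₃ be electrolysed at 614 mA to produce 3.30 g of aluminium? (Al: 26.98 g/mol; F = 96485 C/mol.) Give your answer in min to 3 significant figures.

961 min

n(Al) = 3.30 / 26.98 = 0.1223 mol
Al³⁺ + 3e⁻ → Al, so n(e⁻) = 3 × 0.1223 = 0.3669 mol
Q = 0.3669 × 96485 = 35400 C
t = Q / I = 35400 / 0.614 = 57650 s = 961 min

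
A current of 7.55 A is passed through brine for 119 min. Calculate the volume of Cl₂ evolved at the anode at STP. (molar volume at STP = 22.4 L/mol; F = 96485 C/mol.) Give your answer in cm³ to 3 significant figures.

6260 cm³

Q = It = 7.55 × 7140 = 53910 C
Moles of electrons = 53910 / 96485 = 0.5587 mol
2Cl⁻ → Cl₂ + 2e⁻, so n(Cl₂) = 0.5587 / 2 = 0.2794 mol
V = 0.2794 × 22.4 = 6.259 L
= 6260 cm³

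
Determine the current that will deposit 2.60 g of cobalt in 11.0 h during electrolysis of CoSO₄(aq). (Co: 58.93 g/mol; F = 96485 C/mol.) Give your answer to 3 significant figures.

0.215 A

n(Co) = 2.60 / 58.93 = 0.04412 mol
Co²⁺ + 2e⁻ → Co, so n(e⁻) = 2 × 0.04412 = 0.08824 mol
Q = 0.08824 × 96485 = 8514 C
I = Q / t = 8514 / 39600 s = 0.215 A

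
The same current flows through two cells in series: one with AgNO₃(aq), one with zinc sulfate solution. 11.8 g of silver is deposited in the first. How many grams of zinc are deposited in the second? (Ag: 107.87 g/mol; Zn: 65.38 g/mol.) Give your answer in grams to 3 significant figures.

n(Ag) = 11.8 / 107.87 = 0.1094 mol
Ag⁺ + e⁻ → Ag, so n(e⁻) = 0.1094 mol
The cells are in series, so the same charge (and hence the same n(e⁻) = 0.1094 mol) passes through both.
Zn²⁺ + 2e⁻ → Zn, so n(Zn) = 0.1094 / 2 = 0.05470 mol
m(Zn) = 0.05470 × 65.38 = 3.58 g

3.58 g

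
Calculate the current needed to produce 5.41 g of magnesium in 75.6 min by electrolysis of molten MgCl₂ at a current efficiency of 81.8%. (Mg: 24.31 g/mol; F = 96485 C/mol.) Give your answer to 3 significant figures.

11.6 A

n(Mg) = 5.41 / 24.31 = 0.2225 mol
Mg²⁺ + 2e⁻ → Mg, so n(e⁻) = 2 × 0.2225 = 0.4450 mol
Q = 0.4450 × 96485 / 0.818 = 52490 C
I = Q / t = 52490 / 4536 s = 11.6 A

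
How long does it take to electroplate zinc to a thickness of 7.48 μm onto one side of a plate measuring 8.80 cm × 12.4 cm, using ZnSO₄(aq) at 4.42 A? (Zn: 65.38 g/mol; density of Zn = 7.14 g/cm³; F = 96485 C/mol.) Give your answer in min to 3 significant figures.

Plated area = 8.80 × 12.4 = 109.1 cm²
Volume = 109.1 × 7.48×10⁻⁴ cm = 0.08161 cm³
m(Zn) = 0.08161 × 7.14 = 0.5827 g
n(Zn) = 0.5827 / 65.38 = 0.008913 mol; n(e⁻) = 2 × 0.008913 = 0.01783 mol
Q = 0.01783 × 96485 = 1720 C
t = 1720 / 4.42 = 389.1 s = 6.49 min

6.49 min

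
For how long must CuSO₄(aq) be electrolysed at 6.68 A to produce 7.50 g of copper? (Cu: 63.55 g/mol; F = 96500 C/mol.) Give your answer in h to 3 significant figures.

n(Cu) = 7.50 / 63.55 = 0.1180 mol
Cu²⁺ + 2e⁻ → Cu, so n(e⁻) = 2 × 0.1180 = 0.2360 mol
Q = 0.2360 × 96500 = 22770 C
t = Q / I = 22770 / 6.68 = 3409 s = 0.947 h

0.947 h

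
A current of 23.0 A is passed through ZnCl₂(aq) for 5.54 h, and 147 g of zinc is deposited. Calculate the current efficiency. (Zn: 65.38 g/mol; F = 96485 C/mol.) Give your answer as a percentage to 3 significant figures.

Q = 23.0 × 19944 = 4.587×10^5 C
n(e⁻) = 4.587×10^5 / 96485 = 4.754 mol
Zn²⁺ + 2e⁻ → Zn, so theoretical n(Zn) = 2.377 mol → 155.4 g
Efficiency = 147 / 155.4 = 0.9459 = 94.6%

94.6%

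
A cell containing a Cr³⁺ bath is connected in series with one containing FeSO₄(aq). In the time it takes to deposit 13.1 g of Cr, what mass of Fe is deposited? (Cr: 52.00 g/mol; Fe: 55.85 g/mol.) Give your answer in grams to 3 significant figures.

n(Cr) = 13.1 / 52.00 = 0.2519 mol
Cr³⁺ + 3e⁻ → Cr, so n(e⁻) = 3 × 0.2519 = 0.7557 mol
The cells are in series, so the same charge (and hence the same n(e⁻) = 0.7557 mol) passes through both.
Fe²⁺ + 2e⁻ → Fe, so n(Fe) = 0.7557 / 2 = 0.3779 mol
m(Fe) = 0.3779 × 55.85 = 21.1 g

21.1 g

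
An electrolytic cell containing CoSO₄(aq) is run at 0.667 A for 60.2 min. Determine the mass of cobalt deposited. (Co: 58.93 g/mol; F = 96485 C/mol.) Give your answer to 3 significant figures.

0.736 g

Charge passed = 0.667 × 3612 = 2409 C
n(e⁻) = Q/F = 2409/96485 = 0.02497 mol
Co²⁺ + 2e⁻ → Co, so n(Co) = 0.02497 / 2 = 0.01249 mol
m = 0.01249 × 58.93 = 0.736 g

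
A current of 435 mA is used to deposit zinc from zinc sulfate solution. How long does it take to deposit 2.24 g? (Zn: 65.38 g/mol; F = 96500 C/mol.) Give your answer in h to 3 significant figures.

n(Zn) = 2.24 / 65.38 = 0.03426 mol
Zn²⁺ + 2e⁻ → Zn, so n(e⁻) = 2 × 0.03426 = 0.06852 mol
Q = 0.06852 × 96500 = 6612 C
t = Q / I = 6612 / 0.435 = 15200 s = 4.22 h

4.22 h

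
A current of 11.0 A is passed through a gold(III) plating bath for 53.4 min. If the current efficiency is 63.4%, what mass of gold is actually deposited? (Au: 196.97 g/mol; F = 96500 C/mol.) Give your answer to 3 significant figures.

15.2 g

Q = 11.0 × 3204 = 35240 C
n(e⁻) = 35240 / 96500 = 0.3652 mol
Au³⁺ + 3e⁻ → Au, so theoretical m(Au) = 0.1217 × 196.97 = 23.97 g
Actual mass = 63.4% × 23.97 = 15.2 g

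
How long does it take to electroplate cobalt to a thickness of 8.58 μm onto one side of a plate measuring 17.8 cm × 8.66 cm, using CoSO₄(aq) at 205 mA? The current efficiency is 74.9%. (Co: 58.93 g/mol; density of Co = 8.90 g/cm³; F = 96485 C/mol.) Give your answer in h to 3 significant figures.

Plated area = 17.8 × 8.66 = 154.1 cm²
Volume = 154.1 × 8.58×10⁻⁴ cm = 0.1322 cm³
m(Co) = 0.1322 × 8.90 = 1.177 g
n(Co) = 1.177 / 58.93 = 0.01997 mol; n(e⁻) = 2 × 0.01997 = 0.03994 mol
Q = 0.03994 × 96485 / 0.749 = 5145 C
t = 5145 / 0.205 = 25100 s = 6.97 h

6.97 h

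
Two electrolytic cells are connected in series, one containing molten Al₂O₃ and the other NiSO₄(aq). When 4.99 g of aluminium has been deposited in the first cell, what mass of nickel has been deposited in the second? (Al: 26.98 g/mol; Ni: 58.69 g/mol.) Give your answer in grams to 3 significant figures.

16.3 g

n(Al) = 4.99 / 26.98 = 0.1850 mol
Al³⁺ + 3e⁻ → Al, so n(e⁻) = 3 × 0.1850 = 0.5550 mol
The cells are in series, so the same charge (and hence the same n(e⁻) = 0.5550 mol) passes through both.
Ni²⁺ + 2e⁻ → Ni, so n(Ni) = 0.5550 / 2 = 0.2775 mol
m(Ni) = 0.2775 × 58.69 = 16.3 g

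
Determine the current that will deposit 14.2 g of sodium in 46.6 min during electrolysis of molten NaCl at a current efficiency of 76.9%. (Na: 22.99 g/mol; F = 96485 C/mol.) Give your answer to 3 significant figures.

27.7 A

n(Na) = 14.2 / 22.99 = 0.6177 mol
Na⁺ + e⁻ → Na, so n(e⁻) = 0.6177 mol
Q = 0.6177 × 96485 / 0.769 = 77500 C
I = Q / t = 77500 / 2796 s = 27.7 A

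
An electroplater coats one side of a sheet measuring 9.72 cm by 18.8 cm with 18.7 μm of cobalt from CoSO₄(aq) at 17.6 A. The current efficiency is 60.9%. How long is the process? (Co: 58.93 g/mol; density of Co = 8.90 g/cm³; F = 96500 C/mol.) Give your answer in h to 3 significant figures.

0.258 h

Plated area = 9.72 × 18.8 = 182.7 cm²
Volume = 182.7 × 18.7×10⁻⁴ cm = 0.3416 cm³
m(Co) = 0.3416 × 8.90 = 3.040 g
n(Co) = 3.040 / 58.93 = 0.05159 mol; n(e⁻) = 2 × 0.05159 = 0.1032 mol
Q = 0.1032 × 96500 / 0.609 = 16350 C
t = 16350 / 17.6 = 929.0 s = 0.258 h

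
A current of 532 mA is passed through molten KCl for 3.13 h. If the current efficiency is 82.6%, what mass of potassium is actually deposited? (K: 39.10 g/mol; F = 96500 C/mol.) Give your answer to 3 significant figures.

2.01 g

Q = 0.532 × 11268 = 5995 C
n(e⁻) = 5995 / 96500 = 0.06212 mol
K⁺ + e⁻ → K, so theoretical m(K) = 0.06212 × 39.10 = 2.429 g
Actual mass = 82.6% × 2.429 = 2.01 g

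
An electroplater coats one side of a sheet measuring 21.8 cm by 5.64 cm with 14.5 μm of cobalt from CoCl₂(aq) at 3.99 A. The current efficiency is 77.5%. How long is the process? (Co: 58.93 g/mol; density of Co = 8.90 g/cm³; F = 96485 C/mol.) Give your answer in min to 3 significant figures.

28.0 min

Plated area = 21.8 × 5.64 = 123.0 cm²
Volume = 123.0 × 14.5×10⁻⁴ cm = 0.1784 cm³
m(Co) = 0.1784 × 8.90 = 1.588 g
n(Co) = 1.588 / 58.93 = 0.02695 mol; n(e⁻) = 2 × 0.02695 = 0.05390 mol
Q = 0.05390 × 96485 / 0.775 = 6710 C
t = 6710 / 3.99 = 1682 s = 28.0 min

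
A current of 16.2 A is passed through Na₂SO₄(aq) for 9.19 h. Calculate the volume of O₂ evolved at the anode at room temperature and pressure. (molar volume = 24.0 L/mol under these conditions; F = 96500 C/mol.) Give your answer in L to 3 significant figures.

33.3 L

Charge passed = 16.2 × 33084 = 5.360×10^5 C
n(e⁻) = Q/F = 5.360×10^5/96500 = 5.554 mol
2H₂O → O₂ + 4H⁺ + 4e⁻, so n(O₂) = 5.554 / 4 = 1.389 mol
V = 1.389 × 24.0 = 33.34 L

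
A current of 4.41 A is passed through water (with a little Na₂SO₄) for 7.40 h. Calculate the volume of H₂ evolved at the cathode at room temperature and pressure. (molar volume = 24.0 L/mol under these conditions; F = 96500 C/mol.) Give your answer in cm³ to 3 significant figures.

Q = 4.41 A × 26640 s = 1.175×10^5 C
n(e⁻) = 1.175×10^5 / 96500 = 1.218 mol
2H⁺ + 2e⁻ → H₂, so n(H₂) = 1.218 / 2 = 0.6090 mol
V = 0.6090 × 24.0 = 14.62 L
= 14600 cm³

14600 cm³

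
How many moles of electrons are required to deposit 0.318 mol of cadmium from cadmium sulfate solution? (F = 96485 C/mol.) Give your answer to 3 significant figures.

0.636 mol

Cd²⁺ + 2e⁻ → Cd, so n(e⁻) = 2 × 0.318 = 0.6360 mol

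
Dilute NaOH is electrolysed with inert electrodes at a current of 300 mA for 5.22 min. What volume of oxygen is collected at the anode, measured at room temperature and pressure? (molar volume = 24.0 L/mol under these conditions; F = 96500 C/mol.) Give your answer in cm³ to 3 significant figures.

5.84 cm³

Q = It = 0.300 × 313.2 = 93.96 C
n(e⁻) = 93.96 / 96500 = 9.737×10^-4 mol
2H₂O → O₂ + 4H⁺ + 4e⁻, so n(O₂) = 9.737×10^-4 / 4 = 2.434×10^-4 mol
V = 2.434×10^-4 × 24.0 = 0.005842 L
= 5.84 cm³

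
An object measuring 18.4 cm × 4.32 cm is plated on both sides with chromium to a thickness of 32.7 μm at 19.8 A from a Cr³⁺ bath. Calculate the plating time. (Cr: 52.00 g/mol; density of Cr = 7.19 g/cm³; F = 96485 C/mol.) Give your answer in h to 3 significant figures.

0.292 h

Plated area = 2 × 18.4 × 4.32 = 159.0 cm²
Volume = 159.0 × 32.7×10⁻⁴ cm = 0.5199 cm³
m(Cr) = 0.5199 × 7.19 = 3.738 g
n(Cr) = 3.738 / 52.00 = 0.07188 mol; n(e⁻) = 3 × 0.07188 = 0.2156 mol
Q = 0.2156 × 96485 = 20800 C
t = 20800 / 19.8 = 1051 s = 0.292 h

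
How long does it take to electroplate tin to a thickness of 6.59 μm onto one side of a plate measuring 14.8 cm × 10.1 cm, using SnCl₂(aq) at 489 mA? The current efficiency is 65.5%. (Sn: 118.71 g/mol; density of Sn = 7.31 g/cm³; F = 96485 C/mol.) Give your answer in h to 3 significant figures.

1.02 h

Plated area = 14.8 × 10.1 = 149.5 cm²
Volume = 149.5 × 6.59×10⁻⁴ cm = 0.09852 cm³
m(Sn) = 0.09852 × 7.31 = 0.7202 g
n(Sn) = 0.7202 / 118.71 = 0.006067 mol; n(e⁻) = 2 × 0.006067 = 0.01213 mol
Q = 0.01213 × 96485 / 0.655 = 1787 C
t = 1787 / 0.489 = 3654 s = 1.02 h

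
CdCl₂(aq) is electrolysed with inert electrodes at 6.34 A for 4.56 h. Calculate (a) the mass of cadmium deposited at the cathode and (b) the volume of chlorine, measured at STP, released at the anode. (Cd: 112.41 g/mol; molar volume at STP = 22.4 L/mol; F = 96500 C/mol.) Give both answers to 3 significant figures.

60.6 g Cd; 12.1 L Cl₂

Q = 6.34 × 16416 = 1.041×10^5 C; n(e⁻) = 1.041×10^5 / 96500 = 1.079 mol
Cathode: Cd²⁺ + 2e⁻ → Cd → n(Cd) = 1.079/2 = 0.5395 mol → 60.6 g
Anode: 2Cl⁻ → Cl₂ + 2e⁻ → n(Cl₂) = 1.079/2 = 0.5395 mol → 12.1 L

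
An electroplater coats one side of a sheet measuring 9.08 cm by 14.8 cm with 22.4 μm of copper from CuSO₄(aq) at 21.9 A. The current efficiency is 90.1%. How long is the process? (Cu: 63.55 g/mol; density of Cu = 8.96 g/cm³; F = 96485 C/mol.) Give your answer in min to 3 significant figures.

Plated area = 9.08 × 14.8 = 134.4 cm²
Volume = 134.4 × 22.4×10⁻⁴ cm = 0.3011 cm³
m(Cu) = 0.3011 × 8.96 = 2.698 g
n(Cu) = 2.698 / 63.55 = 0.04245 mol; n(e⁻) = 2 × 0.04245 = 0.08490 mol
Q = 0.08490 × 96485 / 0.901 = 9092 C
t = 9092 / 21.9 = 415.2 s = 6.92 min

6.92 min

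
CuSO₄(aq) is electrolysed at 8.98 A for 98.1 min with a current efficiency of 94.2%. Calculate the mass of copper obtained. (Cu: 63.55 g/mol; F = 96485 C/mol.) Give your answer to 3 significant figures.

Q = 8.98 × 5886 = 52860 C
n(e⁻) = 52860 / 96485 = 0.5479 mol
Cu²⁺ + 2e⁻ → Cu, so theoretical m(Cu) = 0.2740 × 63.55 = 17.41 g
Actual mass = 94.2% × 17.41 = 16.4 g

16.4 g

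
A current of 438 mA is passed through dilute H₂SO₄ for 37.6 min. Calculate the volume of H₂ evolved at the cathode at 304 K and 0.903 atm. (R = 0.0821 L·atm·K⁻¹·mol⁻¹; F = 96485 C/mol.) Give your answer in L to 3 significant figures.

0.142 L

Q = It = 0.438 × 2256 = 988.1 C
Moles of electrons = 988.1 / 96485 = 0.01024 mol
2H⁺ + 2e⁻ → H₂, so n(H₂) = 0.01024 / 2 = 0.005120 mol
V = nRT/P = 0.005120 × 0.0821 × 304 / 0.903 = 0.1415 L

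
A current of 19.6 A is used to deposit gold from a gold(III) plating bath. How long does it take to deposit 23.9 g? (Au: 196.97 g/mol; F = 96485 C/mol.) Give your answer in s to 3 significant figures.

1790 s

n(Au) = 23.9 / 196.97 = 0.1213 mol
Au³⁺ + 3e⁻ → Au, so n(e⁻) = 3 × 0.1213 = 0.3639 mol
Q = 0.3639 × 96485 = 35110 C
t = Q / I = 35110 / 19.6 = 1791 s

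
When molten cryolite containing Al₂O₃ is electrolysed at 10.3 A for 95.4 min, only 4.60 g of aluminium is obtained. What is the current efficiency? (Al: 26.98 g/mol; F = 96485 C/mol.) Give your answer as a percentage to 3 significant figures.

Q = 10.3 × 5724 = 58960 C
n(e⁻) = 58960 / 96485 = 0.6111 mol
Al³⁺ + 3e⁻ → Al, so theoretical n(Al) = 0.2037 mol → 5.496 g
Efficiency = 4.60 / 5.496 = 0.8370 = 83.7%

83.7%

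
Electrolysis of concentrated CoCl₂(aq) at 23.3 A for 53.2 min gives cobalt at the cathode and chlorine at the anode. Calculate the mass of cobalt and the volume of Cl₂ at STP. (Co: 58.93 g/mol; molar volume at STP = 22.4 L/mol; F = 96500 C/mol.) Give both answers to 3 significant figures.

22.7 g Co; 8.63 L Cl₂

Q = 23.3 × 3192 = 74370 C; n(e⁻) = 74370 / 96500 = 0.7707 mol
Cathode: Co²⁺ + 2e⁻ → Co → n(Co) = 0.7707/2 = 0.3854 mol → 22.7 g
Anode: 2Cl⁻ → Cl₂ + 2e⁻ → n(Cl₂) = 0.7707/2 = 0.3854 mol → 8.63 L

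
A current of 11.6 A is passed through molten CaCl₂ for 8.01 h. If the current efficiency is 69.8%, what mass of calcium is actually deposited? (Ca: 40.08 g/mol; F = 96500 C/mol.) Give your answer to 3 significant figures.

Q = 11.6 × 28836 = 3.345×10^5 C
n(e⁻) = 3.345×10^5 / 96500 = 3.466 mol
Ca²⁺ + 2e⁻ → Ca, so theoretical m(Ca) = 1.733 × 40.08 = 69.46 g
Actual mass = 69.8% × 69.46 = 48.5 g

48.5 g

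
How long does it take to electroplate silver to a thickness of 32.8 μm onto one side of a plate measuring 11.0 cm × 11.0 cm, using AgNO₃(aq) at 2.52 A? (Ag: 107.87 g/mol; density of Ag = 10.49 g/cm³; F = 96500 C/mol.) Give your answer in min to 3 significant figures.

Plated area = 11.0 × 11.0 = 121.0 cm²
Volume = 121.0 × 32.8×10⁻⁴ cm = 0.3969 cm³
m(Ag) = 0.3969 × 10.49 = 4.163 g
n(Ag) = 4.163 / 107.87 = 0.03859 mol; n(e⁻) = 0.03859 mol
Q = 0.03859 × 96500 = 3724 C
t = 3724 / 2.52 = 1478 s = 24.6 min

24.6 min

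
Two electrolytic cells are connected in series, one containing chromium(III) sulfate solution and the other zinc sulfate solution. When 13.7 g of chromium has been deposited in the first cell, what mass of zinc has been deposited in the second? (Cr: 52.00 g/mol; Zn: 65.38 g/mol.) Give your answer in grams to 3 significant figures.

25.8 g

n(Cr) = 13.7 / 52.00 = 0.2635 mol
Cr³⁺ + 3e⁻ → Cr, so n(e⁻) = 3 × 0.2635 = 0.7905 mol
Same current for the same time ⇒ same n(e⁻) = 0.7905 mol in both cells.
Zn²⁺ + 2e⁻ → Zn, so n(Zn) = 0.7905 / 2 = 0.3953 mol
m(Zn) = 0.3953 × 65.38 = 25.8 g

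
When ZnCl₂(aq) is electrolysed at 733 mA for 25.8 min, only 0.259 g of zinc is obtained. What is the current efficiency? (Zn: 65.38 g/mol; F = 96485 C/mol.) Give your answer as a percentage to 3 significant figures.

Q = 0.733 × 1548 = 1135 C
n(e⁻) = 1135 / 96485 = 0.01176 mol
Zn²⁺ + 2e⁻ → Zn, so theoretical n(Zn) = 0.005880 mol → 0.3844 g
Efficiency = 0.259 / 0.3844 = 0.6738 = 67.4%

67.4%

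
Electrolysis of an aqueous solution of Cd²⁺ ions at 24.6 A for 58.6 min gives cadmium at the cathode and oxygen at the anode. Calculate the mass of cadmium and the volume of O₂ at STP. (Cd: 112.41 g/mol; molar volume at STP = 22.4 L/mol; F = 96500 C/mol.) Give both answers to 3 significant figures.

50.4 g Cd; 5.02 L O₂

Q = 24.6 × 3516 = 86490 C; n(e⁻) = 86490 / 96500 = 0.8963 mol
Cathode: Cd²⁺ + 2e⁻ → Cd → n(Cd) = 0.8963/2 = 0.4482 mol → 50.4 g
Anode: 2H₂O → O₂ + 4H⁺ + 4e⁻ → n(O₂) = 0.8963/4 = 0.2241 mol → 5.02 L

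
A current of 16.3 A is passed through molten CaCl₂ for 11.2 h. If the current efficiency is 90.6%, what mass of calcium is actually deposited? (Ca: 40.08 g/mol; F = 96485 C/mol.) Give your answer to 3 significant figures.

124 g

Q = 16.3 × 40320 = 6.572×10^5 C
n(e⁻) = 6.572×10^5 / 96485 = 6.811 mol
Ca²⁺ + 2e⁻ → Ca, so theoretical m(Ca) = 3.406 × 40.08 = 136.5 g
Actual mass = 90.6% × 136.5 = 124 g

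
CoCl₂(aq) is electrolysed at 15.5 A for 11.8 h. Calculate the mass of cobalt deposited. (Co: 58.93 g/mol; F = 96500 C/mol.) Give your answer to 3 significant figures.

201 g

Q = 15.5 A × 42480 s = 6.584×10^5 C
Moles of electrons = 6.584×10^5 / 96500 = 6.823 mol
Co²⁺ + 2e⁻ → Co, so n(Co) = 6.823 / 2 = 3.412 mol
m = 3.412 × 58.93 = 201 g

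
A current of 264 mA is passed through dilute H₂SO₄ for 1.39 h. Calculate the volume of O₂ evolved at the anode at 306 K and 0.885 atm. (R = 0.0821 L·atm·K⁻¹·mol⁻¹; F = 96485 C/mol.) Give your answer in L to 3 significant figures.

0.0972 L

Q = It = 0.264 × 5004 = 1321 C
Moles of electrons = 1321 / 96485 = 0.01369 mol
2H₂O → O₂ + 4H⁺ + 4e⁻, so n(O₂) = 0.01369 / 4 = 0.003423 mol
V = nRT/P = 0.003423 × 0.0821 × 306 / 0.885 = 0.09717 L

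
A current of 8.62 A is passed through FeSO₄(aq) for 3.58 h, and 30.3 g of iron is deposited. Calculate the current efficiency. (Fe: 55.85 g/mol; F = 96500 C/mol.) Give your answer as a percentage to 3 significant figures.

94.3%

Q = 8.62 × 12888 = 1.111×10^5 C
n(e⁻) = 1.111×10^5 / 96500 = 1.151 mol
Fe²⁺ + 2e⁻ → Fe, so theoretical n(Fe) = 0.5755 mol → 32.14 g
Efficiency = 30.3 / 32.14 = 0.9428 = 94.3%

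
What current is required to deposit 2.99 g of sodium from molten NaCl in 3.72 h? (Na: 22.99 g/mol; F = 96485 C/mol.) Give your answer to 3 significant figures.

n(Na) = 2.99 / 22.99 = 0.1301 mol
Na⁺ + e⁻ → Na, so n(e⁻) = 0.1301 mol
Q = 0.1301 × 96485 = 12550 C
I = Q / t = 12550 / 13392 s = 0.937 A

0.937 A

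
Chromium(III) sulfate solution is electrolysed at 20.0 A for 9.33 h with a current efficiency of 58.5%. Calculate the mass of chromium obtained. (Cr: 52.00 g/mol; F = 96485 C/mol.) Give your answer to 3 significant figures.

Q = 20.0 × 33588 = 6.718×10^5 C
n(e⁻) = 6.718×10^5 / 96485 = 6.963 mol
Cr³⁺ + 3e⁻ → Cr, so theoretical m(Cr) = 2.321 × 52.00 = 120.7 g
Actual mass = 58.5% × 120.7 = 70.6 g

70.6 g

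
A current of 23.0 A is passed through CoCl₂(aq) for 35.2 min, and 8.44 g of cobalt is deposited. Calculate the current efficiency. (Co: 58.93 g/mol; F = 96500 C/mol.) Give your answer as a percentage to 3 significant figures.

Q = 23.0 × 2112 = 48580 C
n(e⁻) = 48580 / 96500 = 0.5034 mol
Co²⁺ + 2e⁻ → Co, so theoretical n(Co) = 0.2517 mol → 14.83 g
Efficiency = 8.44 / 14.83 = 0.5691 = 56.9%

56.9%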